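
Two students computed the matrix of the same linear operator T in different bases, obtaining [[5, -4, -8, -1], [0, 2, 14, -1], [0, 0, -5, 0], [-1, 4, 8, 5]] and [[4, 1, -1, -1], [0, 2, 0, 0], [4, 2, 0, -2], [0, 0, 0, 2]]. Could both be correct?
No.

trace(A) = 7 but trace(B) = 8. The trace is a similarity invariant, so A and B are not similar.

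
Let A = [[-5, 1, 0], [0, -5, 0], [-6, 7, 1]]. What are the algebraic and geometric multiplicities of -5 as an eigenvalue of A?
The characteristic polynomial is (x - 1)(x + 5)^2, so the factor x + 5 appears with exponent 2: the algebraic multiplicity is 2.

rank(A + 5I) = 2, so the eigenspace has dimension 3 - 2 = 1: the geometric multiplicity is 1.

Since 1 < 2, A is not diagonalizable.

algebraic multiplicity 2, geometric multiplicity 1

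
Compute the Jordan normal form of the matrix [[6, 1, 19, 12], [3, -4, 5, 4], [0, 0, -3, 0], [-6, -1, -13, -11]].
The characteristic polynomial is det(xI - A) = (x + 3)^4, so the eigenvalues are -3 (algebraic multiplicity 4).

For λ = -3: rank(A + 3I) = 2, rank((A + 3I)^2) = 1, rank((A + 3I)^3) = 0. The eigenspace has dimension 4 - 2 = 2, so there are 2 Jordan blocks; the rank sequence gives block sizes [3, 1].

Assembling the blocks gives the Jordan form J above.

J = [[-3, 1, 0, 0], [0, -3, 1, 0], [0, 0, -3, 0], [0, 0, 0, -3]]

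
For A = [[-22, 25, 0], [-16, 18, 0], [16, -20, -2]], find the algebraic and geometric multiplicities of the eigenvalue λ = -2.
algebraic multiplicity 3, geometric multiplicity 2

The characteristic polynomial is (x + 2)^3, so the factor x + 2 appears with exponent 3: the algebraic multiplicity is 3.

rank(A + 2I) = 1, so the eigenspace has dimension 3 - 1 = 2: the geometric multiplicity is 2.

Since 2 < 3, A is not diagonalizable.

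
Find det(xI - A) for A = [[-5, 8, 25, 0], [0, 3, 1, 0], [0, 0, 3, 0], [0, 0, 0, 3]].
χ_A(x) = (x - 3)^3(x + 5)

xI - A = [[x + 5, -8, -25, 0], [0, x - 3, -1, 0], [0, 0, x - 3, 0], [0, 0, 0, x - 3]].

Expanding det(xI - A) along the first row:
det(xI - A) = + (x + 5)·det([[x - 3, -1, 0], [0, x - 3, 0], [0, 0, x - 3]]) - (-8)·det([[0, -1, 0], [0, x - 3, 0], [0, 0, x - 3]]) + (-25)·det([[0, x - 3, 0], [0, 0, 0], [0, 0, x - 3]]) - (0)·det([[0, x - 3, -1], [0, 0, x - 3], [0, 0, 0]]).

Evaluating gives χ_A(x) = x^4 - 4x^3 - 18x^2 + 108x - 135 = (x - 3)^3(x + 5).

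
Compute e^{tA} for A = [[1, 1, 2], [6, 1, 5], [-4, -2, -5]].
e^{tA} = [[(t^2 + 2*t + 1)*e^{-t}, t*e^{-t}, t*(t + 4)*e^{-t}/2], [2*t*(t + 3)*e^{-t}, (2*t + 1)*e^{-t}, t*(t + 5)*e^{-t}], [2*t*(-t - 2)*e^{-t}, -2*t*e^{-t}, (-t^2 - 4*t + 1)*e^{-t}]]

A has Jordan form J = [[-1, 1, 0], [0, -1, 1], [0, 0, -1]] with A = PJP^{-1}, so e^{tA} = P e^{tJ} P^{-1}.

For a Jordan block J_k(λ), e^{tJ_k(λ)} = e^{λt} · (I + tN + t^2 N^2/2! + ... + t^{k-1} N^{k-1}/(k-1)!) where N is the nilpotent superdiagonal part.

Assembling the blocks and conjugating back gives the entries of e^{tA} as shown above.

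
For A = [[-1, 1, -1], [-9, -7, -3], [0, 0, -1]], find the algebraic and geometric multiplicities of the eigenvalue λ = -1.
The characteristic polynomial is (x + 1)(x + 4)^2, so the factor x + 1 appears with exponent 1: the algebraic multiplicity is 1.

rank(A + I) = 2, so the eigenspace has dimension 3 - 2 = 1: the geometric multiplicity is 1.

algebraic multiplicity 1, geometric multiplicity 1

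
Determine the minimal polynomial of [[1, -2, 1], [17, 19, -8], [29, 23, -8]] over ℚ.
m_A(x) = (x - 4)^3

The characteristic polynomial factors as (x - 4)^3. The minimal polynomial is ∏(x - λ)^{k_λ} where k_λ is the size of the largest Jordan block at λ.

For λ = 4: rank(A - 4I) = 2, and the largest Jordan block has size 3 (the smallest k with rank((A - 4I)^k) = rank((A - 4I)^(k+1))).

So m_A(x) = (x - 4)^3.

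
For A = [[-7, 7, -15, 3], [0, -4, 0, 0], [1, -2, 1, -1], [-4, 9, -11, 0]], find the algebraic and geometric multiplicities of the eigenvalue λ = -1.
The characteristic polynomial is (x + 1)^2(x + 4)^2, so the factor x + 1 appears with exponent 2: the algebraic multiplicity is 2.

rank(A + I) = 3, so the eigenspace has dimension 4 - 3 = 1: the geometric multiplicity is 1.

Since 1 < 2, A is not diagonalizable.

algebraic multiplicity 2, geometric multiplicity 1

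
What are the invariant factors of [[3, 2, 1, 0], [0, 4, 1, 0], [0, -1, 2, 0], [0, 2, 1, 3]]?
The Jordan structure of A has elementary divisors (x - 3)^3, (x - 3). Arranging the block sizes at each eigenvalue in decreasing order and taking row products gives the invariant factors.

Invariant factors (smallest first, each dividing the next): x - 3, (x - 3)^3.

Check: the last factor (x - 3)^3 is the minimal polynomial, and the product (x - 3)^4 is the characteristic polynomial.

x - 3, (x - 3)^3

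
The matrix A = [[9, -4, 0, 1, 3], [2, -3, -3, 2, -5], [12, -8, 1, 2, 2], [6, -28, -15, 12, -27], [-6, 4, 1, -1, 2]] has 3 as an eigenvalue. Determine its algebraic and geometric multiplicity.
algebraic multiplicity 2, geometric multiplicity 1

The characteristic polynomial is (x - 5)^3(x - 3)^2, so the factor x - 3 appears with exponent 2: the algebraic multiplicity is 2.

rank(A - 3I) = 4, so the eigenspace has dimension 5 - 4 = 1: the geometric multiplicity is 1.

Since 1 < 2, A is not diagonalizable.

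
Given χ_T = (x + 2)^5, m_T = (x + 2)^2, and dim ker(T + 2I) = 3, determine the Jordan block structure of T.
λ = -2: algebraic multiplicity 5 (exponent in χ_T), largest block size 2 (exponent in m_T), 3 blocks (geometric multiplicity). These force block sizes [2, 2, 1].

Jordan blocks: (-2, 2), (-2, 2), (-2, 1)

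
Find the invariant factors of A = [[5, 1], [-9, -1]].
(x - 2)^2

The Jordan structure of A has elementary divisors (x - 2)^2. Arranging the block sizes at each eigenvalue in decreasing order and taking row products gives the invariant factors.

Invariant factors (smallest first, each dividing the next): (x - 2)^2.

Check: the last factor (x - 2)^2 is the minimal polynomial, and the product (x - 2)^2 is the characteristic polynomial.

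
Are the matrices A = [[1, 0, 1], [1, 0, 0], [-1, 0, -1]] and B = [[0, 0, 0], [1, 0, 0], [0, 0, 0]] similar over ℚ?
Both have characteristic polynomial x^3, but the minimal polynomial of A is x^3 while the minimal polynomial of B is x^2. The minimal polynomial is a similarity invariant, so A and B are not similar.

No.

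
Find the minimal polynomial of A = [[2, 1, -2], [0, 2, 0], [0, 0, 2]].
m_A(x) = (x - 2)^2

The characteristic polynomial factors as (x - 2)^3. The minimal polynomial is ∏(x - λ)^{k_λ} where k_λ is the size of the largest Jordan block at λ.

For λ = 2: rank(A - 2I) = 1, and the largest Jordan block has size 2 (the smallest k with rank((A - 2I)^k) = rank((A - 2I)^(k+1))).

So m_A(x) = (x - 2)^2.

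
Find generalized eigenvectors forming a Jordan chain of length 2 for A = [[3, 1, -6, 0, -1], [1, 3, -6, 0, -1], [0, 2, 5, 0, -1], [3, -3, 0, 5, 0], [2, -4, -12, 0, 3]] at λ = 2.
v_1 = [[-1, -2, 0, -1, -4]]^T, v_2 = [[1, 1, 0, 0, 2]]^T

We seek v_1 ∈ ker((A - 2I)^2) \ ker(A - 2I), then set v_{i+1} = (A - 2I) v_i.

One such chain is v_1 = [[-1, -2, 0, -1, -4]]^T, v_2 = [[1, 1, 0, 0, 2]]^T. Check: (A - 2I) v_2 = [[0, 0, 0, 0, 0]]^T = 0.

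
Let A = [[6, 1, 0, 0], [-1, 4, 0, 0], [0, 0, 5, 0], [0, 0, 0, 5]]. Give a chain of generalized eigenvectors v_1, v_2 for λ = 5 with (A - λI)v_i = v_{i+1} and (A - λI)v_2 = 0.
We seek v_1 ∈ ker((A - 5I)^2) \ ker(A - 5I), then set v_{i+1} = (A - 5I) v_i.

One such chain is v_1 = [[-1, 2, 0, 0]]^T, v_2 = [[1, -1, 0, 0]]^T. Check: (A - 5I) v_2 = [[0, 0, 0, 0]]^T = 0.

v_1 = [[-1, 2, 0, 0]]^T, v_2 = [[1, -1, 0, 0]]^T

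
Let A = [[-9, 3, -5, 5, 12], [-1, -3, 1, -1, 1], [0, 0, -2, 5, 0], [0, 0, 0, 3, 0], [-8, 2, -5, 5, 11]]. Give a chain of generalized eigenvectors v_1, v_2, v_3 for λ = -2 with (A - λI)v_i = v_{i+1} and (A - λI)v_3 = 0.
v_1 = [[1, 0, 1, 0, 1]]^T, v_2 = [[0, 1, 0, 0, 0]]^T, v_3 = [[3, -1, 0, 0, 2]]^T

We seek v_1 ∈ ker((A + 2I)^3) \ ker((A + 2I)^2), then set v_{i+1} = (A + 2I) v_i.

One such chain is v_1 = [[1, 0, 1, 0, 1]]^T, v_2 = [[0, 1, 0, 0, 0]]^T, v_3 = [[3, -1, 0, 0, 2]]^T. Check: (A + 2I) v_3 = [[0, 0, 0, 0, 0]]^T = 0.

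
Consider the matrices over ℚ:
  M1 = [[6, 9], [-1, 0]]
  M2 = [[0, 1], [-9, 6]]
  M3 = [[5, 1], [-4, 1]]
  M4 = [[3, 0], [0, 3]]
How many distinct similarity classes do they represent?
2 classes: {M1, M2, M3}, {M4}

Characteristic polynomials: χ_{M1} = (x - 3)^2, χ_{M2} = (x - 3)^2, χ_{M3} = (x - 3)^2, χ_{M4} = (x - 3)^2.

{M1, M2, M3}: invariant factors (x - 3)^2.

{M4}: invariant factors x - 3, x - 3.

Matrices are similar if and only if their invariant-factor lists agree; the partition into similarity classes is {M1, M2, M3}, {M4}.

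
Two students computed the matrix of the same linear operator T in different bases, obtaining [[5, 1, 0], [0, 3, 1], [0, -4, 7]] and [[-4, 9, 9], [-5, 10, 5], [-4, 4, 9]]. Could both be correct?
Both have characteristic polynomial (x - 5)^3, but the minimal polynomial of A is (x - 5)^3 while the minimal polynomial of B is (x - 5)^2. The minimal polynomial is a similarity invariant, so A and B are not similar.

No.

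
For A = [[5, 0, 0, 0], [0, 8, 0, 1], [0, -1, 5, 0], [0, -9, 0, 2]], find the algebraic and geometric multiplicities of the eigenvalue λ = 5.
The characteristic polynomial is (x - 5)^4, so the factor x - 5 appears with exponent 4: the algebraic multiplicity is 4.

rank(A - 5I) = 2, so the eigenspace has dimension 4 - 2 = 2: the geometric multiplicity is 2.

Since 2 < 4, A is not diagonalizable.

algebraic multiplicity 4, geometric multiplicity 2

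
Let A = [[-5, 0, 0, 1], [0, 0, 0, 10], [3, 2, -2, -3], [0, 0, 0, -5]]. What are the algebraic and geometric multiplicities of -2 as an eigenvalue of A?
The characteristic polynomial is x(x + 2)(x + 5)^2, so the factor x + 2 appears with exponent 1: the algebraic multiplicity is 1.

rank(A + 2I) = 3, so the eigenspace has dimension 4 - 3 = 1: the geometric multiplicity is 1.

algebraic multiplicity 1, geometric multiplicity 1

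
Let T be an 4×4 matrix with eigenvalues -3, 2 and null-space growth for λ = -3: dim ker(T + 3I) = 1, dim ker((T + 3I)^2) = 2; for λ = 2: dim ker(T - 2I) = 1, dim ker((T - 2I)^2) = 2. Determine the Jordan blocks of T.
Jordan blocks: (-3, 2), (2, 2)

λ = -3: successive nullity increments [1, 1] count blocks of size ≥ k; block sizes are [2].
λ = 2: successive nullity increments [1, 1] count blocks of size ≥ k; block sizes are [2].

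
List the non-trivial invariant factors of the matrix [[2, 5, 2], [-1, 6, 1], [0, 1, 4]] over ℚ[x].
(x - 4)^3

The Jordan structure of A has elementary divisors (x - 4)^3. Arranging the block sizes at each eigenvalue in decreasing order and taking row products gives the invariant factors.

Invariant factors (smallest first, each dividing the next): (x - 4)^3.

Check: the last factor (x - 4)^3 is the minimal polynomial, and the product (x - 4)^3 is the characteristic polynomial.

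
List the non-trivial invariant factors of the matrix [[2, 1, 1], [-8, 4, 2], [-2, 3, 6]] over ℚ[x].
(x - 4)^3

The Jordan structure of A has elementary divisors (x - 4)^3. Arranging the block sizes at each eigenvalue in decreasing order and taking row products gives the invariant factors.

Invariant factors (smallest first, each dividing the next): (x - 4)^3.

Check: the last factor (x - 4)^3 is the minimal polynomial, and the product (x - 4)^3 is the characteristic polynomial.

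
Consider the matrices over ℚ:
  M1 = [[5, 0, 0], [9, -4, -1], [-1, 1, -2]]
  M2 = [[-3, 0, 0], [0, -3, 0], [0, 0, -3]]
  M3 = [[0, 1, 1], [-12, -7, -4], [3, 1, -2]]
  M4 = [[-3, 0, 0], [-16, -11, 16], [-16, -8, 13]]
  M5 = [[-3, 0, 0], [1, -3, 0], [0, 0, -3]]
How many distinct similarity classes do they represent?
Characteristic polynomials: χ_{M1} = (x - 5)(x + 3)^2, χ_{M2} = (x + 3)^3, χ_{M3} = (x + 3)^3, χ_{M4} = (x - 5)(x + 3)^2, χ_{M5} = (x + 3)^3.

{M1}: invariant factors (x - 5)(x + 3)^2.

{M2}: invariant factors x + 3, x + 3, x + 3.

{M3, M5}: invariant factors x + 3, (x + 3)^2.

{M4}: invariant factors x + 3, (x - 5)(x + 3).

Matrices are similar if and only if their invariant-factor lists agree; the partition into similarity classes is {M1}, {M2}, {M3, M5}, {M4}.

4 classes: {M1}, {M2}, {M3, M5}, {M4}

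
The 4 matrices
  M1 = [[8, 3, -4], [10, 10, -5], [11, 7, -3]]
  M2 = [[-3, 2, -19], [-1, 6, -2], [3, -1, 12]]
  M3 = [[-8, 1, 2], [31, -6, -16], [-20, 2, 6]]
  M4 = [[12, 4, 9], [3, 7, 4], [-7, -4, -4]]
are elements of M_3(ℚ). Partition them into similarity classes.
Characteristic polynomials: χ_{M1} = (x - 5)^3, χ_{M2} = (x - 5)^3, χ_{M3} = (x - 2)(x + 5)^2, χ_{M4} = (x - 5)^3.

{M1, M2, M4}: invariant factors (x - 5)^3.

{M3}: invariant factors (x - 2)(x + 5)^2.

Matrices are similar if and only if their invariant-factor lists agree; the partition into similarity classes is {M1, M2, M4}, {M3}.

2 classes: {M1, M2, M4}, {M3}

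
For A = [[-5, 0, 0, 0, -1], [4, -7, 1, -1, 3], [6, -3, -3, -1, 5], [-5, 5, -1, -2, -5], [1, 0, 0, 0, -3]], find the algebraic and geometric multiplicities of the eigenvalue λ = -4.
algebraic multiplicity 5, geometric multiplicity 2

The characteristic polynomial is (x + 4)^5, so the factor x + 4 appears with exponent 5: the algebraic multiplicity is 5.

rank(A + 4I) = 3, so the eigenspace has dimension 5 - 3 = 2: the geometric multiplicity is 2.

Since 2 < 5, A is not diagonalizable.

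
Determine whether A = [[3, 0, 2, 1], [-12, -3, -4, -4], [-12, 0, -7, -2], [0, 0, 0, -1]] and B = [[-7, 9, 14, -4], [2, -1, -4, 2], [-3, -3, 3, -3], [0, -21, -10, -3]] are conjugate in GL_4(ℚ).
No.

Both have characteristic polynomial (x + 1)^2(x + 3)^2, but the minimal polynomial of A is (x + 1)^2(x + 3) while the minimal polynomial of B is (x + 1)^2(x + 3)^2. The minimal polynomial is a similarity invariant, so A and B are not similar.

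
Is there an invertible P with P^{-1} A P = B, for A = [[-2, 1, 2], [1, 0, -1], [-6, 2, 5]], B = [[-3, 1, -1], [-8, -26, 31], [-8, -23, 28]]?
trace(A) = 3 but trace(B) = -1. The trace is a similarity invariant, so A and B are not similar.

No.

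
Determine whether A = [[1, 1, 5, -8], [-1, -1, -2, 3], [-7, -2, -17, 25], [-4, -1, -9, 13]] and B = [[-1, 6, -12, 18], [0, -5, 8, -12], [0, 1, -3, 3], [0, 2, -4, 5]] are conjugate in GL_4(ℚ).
Both have characteristic polynomial (x + 1)^4 and minimal polynomial (x + 1)^2. But rank(A + I) = 2 for A while rank(B + I) = 1 for B, so the number of Jordan blocks at λ = -1 differs. A and B are not similar.

No.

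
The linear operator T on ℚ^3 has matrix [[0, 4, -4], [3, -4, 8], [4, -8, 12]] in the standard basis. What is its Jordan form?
J = [[2, 1, 0], [0, 2, 0], [0, 0, 4]]

The characteristic polynomial is det(xI - A) = (x - 4)(x - 2)^2, so the eigenvalues are 2 (algebraic multiplicity 2), 4 (algebraic multiplicity 1).

For λ = 2: rank(A - 2I) = 2, rank((A - 2I)^2) = 1. The eigenspace has dimension 3 - 2 = 1, so there is 1 Jordan block; the rank sequence gives block sizes [2].

For λ = 4: algebraic multiplicity 1 gives one 1×1 block.

Assembling the blocks gives the Jordan form J above.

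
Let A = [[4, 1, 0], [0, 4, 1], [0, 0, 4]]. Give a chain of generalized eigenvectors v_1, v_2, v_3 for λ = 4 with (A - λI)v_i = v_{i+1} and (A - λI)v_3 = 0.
We seek v_1 ∈ ker((A - 4I)^3) \ ker((A - 4I)^2), then set v_{i+1} = (A - 4I) v_i.

One such chain is v_1 = [[6, 0, 1]]^T, v_2 = [[0, 1, 0]]^T, v_3 = [[1, 0, 0]]^T. Check: (A - 4I) v_3 = [[0, 0, 0]]^T = 0.

v_1 = [[6, 0, 1]]^T, v_2 = [[0, 1, 0]]^T, v_3 = [[1, 0, 0]]^T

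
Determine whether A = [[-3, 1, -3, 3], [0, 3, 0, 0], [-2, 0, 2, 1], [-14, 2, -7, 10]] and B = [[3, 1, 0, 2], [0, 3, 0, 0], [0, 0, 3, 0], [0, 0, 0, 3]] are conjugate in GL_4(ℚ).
Both have characteristic polynomial (x - 3)^4 and minimal polynomial (x - 3)^2. But rank(A - 3I) = 2 for A while rank(B - 3I) = 1 for B, so the number of Jordan blocks at λ = 3 differs. A and B are not similar.

No.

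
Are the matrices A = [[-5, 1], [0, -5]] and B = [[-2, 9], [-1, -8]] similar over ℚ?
Two matrices over a field are similar if and only if they have the same invariant factors.

Both A and B have characteristic polynomial (x + 5)^2 and minimal polynomial (x + 5)^2. Computing further, both have invariant factors (x + 5)^2. Hence A and B are similar.

Yes.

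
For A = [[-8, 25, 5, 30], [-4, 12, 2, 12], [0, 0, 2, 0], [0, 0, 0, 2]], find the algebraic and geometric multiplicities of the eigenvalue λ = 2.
algebraic multiplicity 4, geometric multiplicity 3

The characteristic polynomial is (x - 2)^4, so the factor x - 2 appears with exponent 4: the algebraic multiplicity is 4.

rank(A - 2I) = 1, so the eigenspace has dimension 4 - 1 = 3: the geometric multiplicity is 3.

Since 3 < 4, A is not diagonalizable.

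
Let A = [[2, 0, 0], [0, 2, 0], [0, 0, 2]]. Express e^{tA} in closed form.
A has Jordan form J = [[2, 0, 0], [0, 2, 0], [0, 0, 2]] with A = PJP^{-1}, so e^{tA} = P e^{tJ} P^{-1}.

For a Jordan block J_k(λ), e^{tJ_k(λ)} = e^{λt} · (I + tN + t^2 N^2/2! + ... + t^{k-1} N^{k-1}/(k-1)!) where N is the nilpotent superdiagonal part.

Assembling the blocks and conjugating back gives the entries of e^{tA} as shown above.

e^{tA} = [[e^{2*t}, 0, 0], [0, e^{2*t}, 0], [0, 0, e^{2*t}]]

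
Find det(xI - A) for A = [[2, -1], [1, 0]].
xI - A = [[x - 2, 1], [-1, x]].

Expanding det(xI - A) along the first row:
det(xI - A) = + (x - 2)·det([[x]]) - (1)·det([[-1]]).

Evaluating gives χ_A(x) = x^2 - 2x + 1 = (x - 1)^2.

χ_A(x) = (x - 1)^2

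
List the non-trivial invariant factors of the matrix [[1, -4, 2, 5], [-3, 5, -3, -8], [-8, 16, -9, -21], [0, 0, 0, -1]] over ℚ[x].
The Jordan structure of A has elementary divisors (x + 1)^2, (x + 1)^2. Arranging the block sizes at each eigenvalue in decreasing order and taking row products gives the invariant factors.

Invariant factors (smallest first, each dividing the next): (x + 1)^2, (x + 1)^2.

Check: the last factor (x + 1)^2 is the minimal polynomial, and the product (x + 1)^4 is the characteristic polynomial.

(x + 1)^2, (x + 1)^2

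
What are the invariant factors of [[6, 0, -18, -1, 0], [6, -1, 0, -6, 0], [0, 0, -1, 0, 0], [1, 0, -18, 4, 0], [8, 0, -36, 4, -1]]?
The Jordan structure of A has elementary divisors (x + 1), (x + 1), (x + 1), (x - 5)^2. Arranging the block sizes at each eigenvalue in decreasing order and taking row products gives the invariant factors.

Invariant factors (smallest first, each dividing the next): x + 1, x + 1, (x - 5)^2(x + 1).

Check: the last factor (x - 5)^2(x + 1) is the minimal polynomial, and the product (x - 5)^2(x + 1)^3 is the characteristic polynomial.

x + 1, x + 1, (x - 5)^2(x + 1)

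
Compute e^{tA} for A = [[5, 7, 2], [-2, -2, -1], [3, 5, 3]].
e^{tA} = [[(t^2 + 6*t + 2)*e^{2*t}/2, t*(3*t + 14)*e^{2*t}/2, t*(t + 4)*e^{2*t}/2], [t*(-t - 4)*e^{2*t}/2, (-3*t^2 - 8*t + 2)*e^{2*t}/2, t*(-t - 2)*e^{2*t}/2], [t*(t + 3)*e^{2*t}, t*(3*t + 5)*e^{2*t}, (t^2 + t + 1)*e^{2*t}]]

A has Jordan form J = [[2, 1, 0], [0, 2, 1], [0, 0, 2]] with A = PJP^{-1}, so e^{tA} = P e^{tJ} P^{-1}.

For a Jordan block J_k(λ), e^{tJ_k(λ)} = e^{λt} · (I + tN + t^2 N^2/2! + ... + t^{k-1} N^{k-1}/(k-1)!) where N is the nilpotent superdiagonal part.

Assembling the blocks and conjugating back gives the entries of e^{tA} as shown above.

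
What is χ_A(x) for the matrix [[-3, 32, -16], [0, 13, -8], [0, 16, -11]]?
χ_A(x) = (x - 5)(x + 3)^2

xI - A = [[x + 3, -32, 16], [0, x - 13, 8], [0, -16, x + 11]].

Expanding det(xI - A) along the first row:
det(xI - A) = + (x + 3)·det([[x - 13, 8], [-16, x + 11]]) - (-32)·det([[0, 8], [0, x + 11]]) + (16)·det([[0, x - 13], [0, -16]]).

Evaluating gives χ_A(x) = x^3 + x^2 - 21x - 45 = (x - 5)(x + 3)^2.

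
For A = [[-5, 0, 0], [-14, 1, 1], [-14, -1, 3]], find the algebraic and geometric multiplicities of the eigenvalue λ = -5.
algebraic multiplicity 1, geometric multiplicity 1

The characteristic polynomial is (x - 2)^2(x + 5), so the factor x + 5 appears with exponent 1: the algebraic multiplicity is 1.

rank(A + 5I) = 2, so the eigenspace has dimension 3 - 2 = 1: the geometric multiplicity is 1.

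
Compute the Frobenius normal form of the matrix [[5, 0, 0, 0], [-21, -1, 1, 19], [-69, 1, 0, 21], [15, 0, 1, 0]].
R = [[5, 0, 0, 0], [0, 0, 0, 40], [0, 1, 0, 22], [0, 0, 1, -1]]

The invariant factors of A (the non-unit diagonal entries of the Smith normal form of xI - A over ℚ[x]) are x - 5, (x - 5)(x + 2)(x + 4), each dividing the next. The characteristic polynomial is their product, (x - 5)^2(x + 2)(x + 4).

The rational canonical form is the block-diagonal matrix of companion matrices C(f_i):
R = [[5, 0, 0, 0], [0, 0, 0, 40], [0, 1, 0, 22], [0, 0, 1, -1]].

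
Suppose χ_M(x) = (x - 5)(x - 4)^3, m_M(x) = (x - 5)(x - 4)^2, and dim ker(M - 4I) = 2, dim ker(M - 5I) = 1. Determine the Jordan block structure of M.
Jordan blocks: (4, 2), (4, 1), (5, 1)

λ = 4: algebraic multiplicity 3 (exponent in χ_M), largest block size 2 (exponent in m_M), 2 blocks (geometric multiplicity). These force block sizes [2, 1].
λ = 5: algebraic multiplicity 1 (exponent in χ_M), largest block size 1 (exponent in m_M), 1 block (geometric multiplicity). This forces block sizes [1].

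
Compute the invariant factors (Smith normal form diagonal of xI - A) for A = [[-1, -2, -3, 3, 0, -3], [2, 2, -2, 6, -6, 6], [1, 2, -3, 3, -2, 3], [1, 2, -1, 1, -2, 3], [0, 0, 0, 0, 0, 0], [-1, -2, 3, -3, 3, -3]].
x(x + 2), x^3(x + 2)

The Jordan structure of A has elementary divisors (x + 2), (x + 2), x^3, x. Arranging the block sizes at each eigenvalue in decreasing order and taking row products gives the invariant factors.

Invariant factors (smallest first, each dividing the next): x(x + 2), x^3(x + 2).

Check: the last factor x^3(x + 2) is the minimal polynomial, and the product x^4(x + 2)^2 is the characteristic polynomial.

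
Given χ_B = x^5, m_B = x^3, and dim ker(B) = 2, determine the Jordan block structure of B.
Jordan blocks: (0, 3), (0, 2)

λ = 0: algebraic multiplicity 5 (exponent in χ_B), largest block size 3 (exponent in m_B), 2 blocks (geometric multiplicity). These force block sizes [3, 2].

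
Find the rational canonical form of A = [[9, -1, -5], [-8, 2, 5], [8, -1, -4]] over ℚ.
R = [[1, 0, 0], [0, 0, -5], [0, 1, 6]]

The invariant factors of A (the non-unit diagonal entries of the Smith normal form of xI - A over ℚ[x]) are x - 1, (x - 5)(x - 1), each dividing the next. The characteristic polynomial is their product, (x - 5)(x - 1)^2.

The rational canonical form is the block-diagonal matrix of companion matrices C(f_i):
R = [[1, 0, 0], [0, 0, -5], [0, 1, 6]].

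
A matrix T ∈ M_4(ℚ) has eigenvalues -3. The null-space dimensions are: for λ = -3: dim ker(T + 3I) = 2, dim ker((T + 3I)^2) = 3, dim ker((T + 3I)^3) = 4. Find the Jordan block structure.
λ = -3: successive nullity increments [2, 1, 1] count blocks of size ≥ k; block sizes are [3, 1].

Jordan blocks: (-3, 3), (-3, 1)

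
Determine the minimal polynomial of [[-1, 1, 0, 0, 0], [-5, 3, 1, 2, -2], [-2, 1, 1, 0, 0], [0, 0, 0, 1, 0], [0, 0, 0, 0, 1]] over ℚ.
The characteristic polynomial factors as (x - 1)^5. The minimal polynomial is ∏(x - λ)^{k_λ} where k_λ is the size of the largest Jordan block at λ.

For λ = 1: rank(A - I) = 2, and the largest Jordan block has size 3 (the smallest k with rank((A - I)^k) = rank((A - I)^(k+1))).

So m_A(x) = (x - 1)^3.

m_A(x) = (x - 1)^3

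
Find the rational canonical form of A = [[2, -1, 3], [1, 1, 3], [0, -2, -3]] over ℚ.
R = [[0, 0, -3], [1, 0, 0], [0, 1, 0]]

The invariant factors of A (the non-unit diagonal entries of the Smith normal form of xI - A over ℚ[x]) are x^3 + 3, each dividing the next. The characteristic polynomial is their product, x^3 + 3.

The rational canonical form is the block-diagonal matrix of companion matrices C(f_i):
R = [[0, 0, -3], [1, 0, 0], [0, 1, 0]].

Note the characteristic polynomial does not split into linear factors over ℚ, so A has no Jordan form over ℚ; the rational canonical form exists over any field.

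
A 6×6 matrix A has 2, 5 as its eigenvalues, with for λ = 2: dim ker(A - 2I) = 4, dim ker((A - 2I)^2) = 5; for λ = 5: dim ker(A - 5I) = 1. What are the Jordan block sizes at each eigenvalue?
λ = 2: successive nullity increments [4, 1] count blocks of size ≥ k; block sizes are [2, 1, 1, 1].
λ = 5: successive nullity increments [1] count blocks of size ≥ k; block sizes are [1].

Jordan blocks: (2, 2), (2, 1), (2, 1), (2, 1), (5, 1)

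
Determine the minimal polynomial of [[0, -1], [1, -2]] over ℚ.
The characteristic polynomial factors as (x + 1)^2. The minimal polynomial is ∏(x - λ)^{k_λ} where k_λ is the size of the largest Jordan block at λ.

For λ = -1: rank(A + I) = 1, and the largest Jordan block has size 2 (the smallest k with rank((A + I)^k) = rank((A + I)^(k+1))).

So m_A(x) = (x + 1)^2.

m_A(x) = (x + 1)^2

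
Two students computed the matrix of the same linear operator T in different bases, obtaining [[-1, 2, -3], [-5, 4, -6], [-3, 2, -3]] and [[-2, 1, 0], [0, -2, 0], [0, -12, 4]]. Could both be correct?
χ_A(x) = x^3 but χ_B(x) = (x - 4)(x + 2)^2. The characteristic polynomial is a similarity invariant, so A and B are not similar.

No.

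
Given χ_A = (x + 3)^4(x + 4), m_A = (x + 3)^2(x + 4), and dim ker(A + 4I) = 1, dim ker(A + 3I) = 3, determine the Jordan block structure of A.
Jordan blocks: (-4, 1), (-3, 2), (-3, 1), (-3, 1)

λ = -4: algebraic multiplicity 1 (exponent in χ_A), largest block size 1 (exponent in m_A), 1 block (geometric multiplicity). This forces block sizes [1].
λ = -3: algebraic multiplicity 4 (exponent in χ_A), largest block size 2 (exponent in m_A), 3 blocks (geometric multiplicity). These force block sizes [2, 1, 1].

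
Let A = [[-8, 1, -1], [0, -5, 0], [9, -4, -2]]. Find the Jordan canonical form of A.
J = [[-5, 1, 0], [0, -5, 1], [0, 0, -5]]

The characteristic polynomial is det(xI - A) = (x + 5)^3, so the eigenvalues are -5 (algebraic multiplicity 3).

For λ = -5: rank(A + 5I) = 2, rank((A + 5I)^2) = 1, rank((A + 5I)^3) = 0. The eigenspace has dimension 3 - 2 = 1, so there is 1 Jordan block; the rank sequence gives block sizes [3].

Assembling the blocks gives the Jordan form J above.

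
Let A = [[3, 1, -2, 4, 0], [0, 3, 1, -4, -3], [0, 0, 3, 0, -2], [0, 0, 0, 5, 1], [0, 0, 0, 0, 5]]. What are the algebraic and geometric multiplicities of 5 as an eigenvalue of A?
algebraic multiplicity 2, geometric multiplicity 1

The characteristic polynomial is (x - 5)^2(x - 3)^3, so the factor x - 5 appears with exponent 2: the algebraic multiplicity is 2.

rank(A - 5I) = 4, so the eigenspace has dimension 5 - 4 = 1: the geometric multiplicity is 1.

Since 1 < 2, A is not diagonalizable.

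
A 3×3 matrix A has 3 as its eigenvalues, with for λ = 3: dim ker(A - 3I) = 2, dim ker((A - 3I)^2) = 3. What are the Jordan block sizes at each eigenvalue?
Jordan blocks: (3, 2), (3, 1)

λ = 3: successive nullity increments [2, 1] count blocks of size ≥ k; block sizes are [2, 1].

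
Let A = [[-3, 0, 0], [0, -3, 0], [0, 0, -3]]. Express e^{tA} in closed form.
e^{tA} = [[e^{-3*t}, 0, 0], [0, e^{-3*t}, 0], [0, 0, e^{-3*t}]]

A has Jordan form J = [[-3, 0, 0], [0, -3, 0], [0, 0, -3]] with A = PJP^{-1}, so e^{tA} = P e^{tJ} P^{-1}.

For a Jordan block J_k(λ), e^{tJ_k(λ)} = e^{λt} · (I + tN + t^2 N^2/2! + ... + t^{k-1} N^{k-1}/(k-1)!) where N is the nilpotent superdiagonal part.

Assembling the blocks and conjugating back gives the entries of e^{tA} as shown above.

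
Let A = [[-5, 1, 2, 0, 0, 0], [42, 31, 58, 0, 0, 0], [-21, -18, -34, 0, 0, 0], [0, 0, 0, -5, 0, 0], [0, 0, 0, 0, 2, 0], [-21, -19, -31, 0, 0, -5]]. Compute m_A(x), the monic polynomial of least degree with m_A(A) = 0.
m_A(x) = (x - 2)(x + 5)^2

The characteristic polynomial factors as (x - 2)^2(x + 5)^4. The minimal polynomial is ∏(x - λ)^{k_λ} where k_λ is the size of the largest Jordan block at λ.

For λ = -5: rank(A + 5I) = 3, and the largest Jordan block has size 2 (the smallest k with rank((A + 5I)^k) = rank((A + 5I)^(k+1))).
For λ = 2: rank(A - 2I) = 4, and the largest Jordan block has size 1 (the smallest k with rank((A - 2I)^k) = rank((A - 2I)^(k+1))).

So m_A(x) = (x - 2)(x + 5)^2.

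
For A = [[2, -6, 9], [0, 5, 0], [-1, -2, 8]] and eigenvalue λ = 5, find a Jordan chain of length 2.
v_1 = [[-4, 1, -1]]^T, v_2 = [[-3, 0, -1]]^T

We seek v_1 ∈ ker((A - 5I)^2) \ ker(A - 5I), then set v_{i+1} = (A - 5I) v_i.

One such chain is v_1 = [[-4, 1, -1]]^T, v_2 = [[-3, 0, -1]]^T. Check: (A - 5I) v_2 = [[0, 0, 0]]^T = 0.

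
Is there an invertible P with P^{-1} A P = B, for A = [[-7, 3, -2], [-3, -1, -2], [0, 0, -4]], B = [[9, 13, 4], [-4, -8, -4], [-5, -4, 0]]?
trace(A) = -12 but trace(B) = 1. The trace is a similarity invariant, so A and B are not similar.

No.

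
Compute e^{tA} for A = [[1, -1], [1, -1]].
A has Jordan form J = [[0, 1], [0, 0]] with A = PJP^{-1}, so e^{tA} = P e^{tJ} P^{-1}.

For a Jordan block J_k(λ), e^{tJ_k(λ)} = e^{λt} · (I + tN + t^2 N^2/2! + ... + t^{k-1} N^{k-1}/(k-1)!) where N is the nilpotent superdiagonal part.

Assembling the blocks and conjugating back gives the entries of e^{tA} as shown above.

e^{tA} = [[t + 1, -t], [t, 1 - t]]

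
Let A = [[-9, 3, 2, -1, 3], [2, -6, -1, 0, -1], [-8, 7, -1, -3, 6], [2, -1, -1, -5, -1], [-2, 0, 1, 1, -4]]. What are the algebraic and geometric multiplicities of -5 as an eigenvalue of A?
The characteristic polynomial is (x + 5)^5, so the factor x + 5 appears with exponent 5: the algebraic multiplicity is 5.

rank(A + 5I) = 3, so the eigenspace has dimension 5 - 3 = 2: the geometric multiplicity is 2.

Since 2 < 5, A is not diagonalizable.

algebraic multiplicity 5, geometric multiplicity 2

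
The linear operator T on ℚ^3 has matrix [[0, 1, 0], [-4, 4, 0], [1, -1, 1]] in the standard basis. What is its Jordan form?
J = [[1, 0, 0], [0, 2, 1], [0, 0, 2]]

The characteristic polynomial is det(xI - A) = (x - 2)^2(x - 1), so the eigenvalues are 1 (algebraic multiplicity 1), 2 (algebraic multiplicity 2).

For λ = 1: algebraic multiplicity 1 gives one 1×1 block.

For λ = 2: rank(A - 2I) = 2, rank((A - 2I)^2) = 1. The eigenspace has dimension 3 - 2 = 1, so there is 1 Jordan block; the rank sequence gives block sizes [2].

Assembling the blocks gives the Jordan form J above.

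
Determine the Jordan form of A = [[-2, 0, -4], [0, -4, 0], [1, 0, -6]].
J = [[-4, 1, 0], [0, -4, 0], [0, 0, -4]]

The characteristic polynomial is det(xI - A) = (x + 4)^3, so the eigenvalues are -4 (algebraic multiplicity 3).

For λ = -4: rank(A + 4I) = 1, rank((A + 4I)^2) = 0. The eigenspace has dimension 3 - 1 = 2, so there are 2 Jordan blocks; the rank sequence gives block sizes [2, 1].

Assembling the blocks gives the Jordan form J above.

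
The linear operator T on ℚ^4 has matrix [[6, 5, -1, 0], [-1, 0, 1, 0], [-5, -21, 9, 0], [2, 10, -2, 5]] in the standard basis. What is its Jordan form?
J = [[5, 1, 0, 0], [0, 5, 1, 0], [0, 0, 5, 0], [0, 0, 0, 5]]

The characteristic polynomial is det(xI - A) = (x - 5)^4, so the eigenvalues are 5 (algebraic multiplicity 4).

For λ = 5: rank(A - 5I) = 2, rank((A - 5I)^2) = 1, rank((A - 5I)^3) = 0. The eigenspace has dimension 4 - 2 = 2, so there are 2 Jordan blocks; the rank sequence gives block sizes [3, 1].

Assembling the blocks gives the Jordan form J above.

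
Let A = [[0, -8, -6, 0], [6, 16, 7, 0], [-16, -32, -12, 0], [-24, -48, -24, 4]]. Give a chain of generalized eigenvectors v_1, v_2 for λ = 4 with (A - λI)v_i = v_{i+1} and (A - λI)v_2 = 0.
v_1 = [[3, -2, 1, 1]]^T, v_2 = [[-2, 1, 0, 0]]^T

We seek v_1 ∈ ker((A - 4I)^2) \ ker(A - 4I), then set v_{i+1} = (A - 4I) v_i.

One such chain is v_1 = [[3, -2, 1, 1]]^T, v_2 = [[-2, 1, 0, 0]]^T. Check: (A - 4I) v_2 = [[0, 0, 0, 0]]^T = 0.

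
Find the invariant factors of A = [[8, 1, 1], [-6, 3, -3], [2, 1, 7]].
The Jordan structure of A has elementary divisors (x - 6)^2, (x - 6). Arranging the block sizes at each eigenvalue in decreasing order and taking row products gives the invariant factors.

Invariant factors (smallest first, each dividing the next): x - 6, (x - 6)^2.

Check: the last factor (x - 6)^2 is the minimal polynomial, and the product (x - 6)^3 is the characteristic polynomial.

x - 6, (x - 6)^2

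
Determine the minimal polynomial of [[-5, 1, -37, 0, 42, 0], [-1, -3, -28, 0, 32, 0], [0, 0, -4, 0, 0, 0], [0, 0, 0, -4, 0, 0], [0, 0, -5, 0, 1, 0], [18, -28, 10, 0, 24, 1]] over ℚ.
m_A(x) = (x - 1)(x + 4)^3

The characteristic polynomial factors as (x - 1)^2(x + 4)^4. The minimal polynomial is ∏(x - λ)^{k_λ} where k_λ is the size of the largest Jordan block at λ.

For λ = -4: rank(A + 4I) = 4, and the largest Jordan block has size 3 (the smallest k with rank((A + 4I)^k) = rank((A + 4I)^(k+1))).
For λ = 1: rank(A - I) = 4, and the largest Jordan block has size 1 (the smallest k with rank((A - I)^k) = rank((A - I)^(k+1))).

So m_A(x) = (x - 1)(x + 4)^3.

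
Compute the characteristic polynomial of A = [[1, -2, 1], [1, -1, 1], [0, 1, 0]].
xI - A = [[x - 1, 2, -1], [-1, x + 1, -1], [0, -1, x]].

Expanding det(xI - A) along the first row:
det(xI - A) = + (x - 1)·det([[x + 1, -1], [-1, x]]) - (2)·det([[-1, -1], [0, x]]) + (-1)·det([[-1, x + 1], [0, -1]]).

Evaluating gives χ_A(x) = x^3.

χ_A(x) = x^3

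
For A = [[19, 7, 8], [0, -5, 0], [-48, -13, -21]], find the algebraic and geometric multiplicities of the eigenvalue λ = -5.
The characteristic polynomial is (x - 3)(x + 5)^2, so the factor x + 5 appears with exponent 2: the algebraic multiplicity is 2.

rank(A + 5I) = 2, so the eigenspace has dimension 3 - 2 = 1: the geometric multiplicity is 1.

Since 1 < 2, A is not diagonalizable.

algebraic multiplicity 2, geometric multiplicity 1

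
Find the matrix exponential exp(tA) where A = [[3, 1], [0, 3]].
e^{tA} = [[e^{3*t}, t*e^{3*t}], [0, e^{3*t}]]

A has Jordan form J = [[3, 1], [0, 3]] with A = PJP^{-1}, so e^{tA} = P e^{tJ} P^{-1}.

For a Jordan block J_k(λ), e^{tJ_k(λ)} = e^{λt} · (I + tN + t^2 N^2/2! + ... + t^{k-1} N^{k-1}/(k-1)!) where N is the nilpotent superdiagonal part.

Assembling the blocks and conjugating back gives the entries of e^{tA} as shown above.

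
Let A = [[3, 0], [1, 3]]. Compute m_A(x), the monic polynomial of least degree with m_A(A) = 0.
The characteristic polynomial factors as (x - 3)^2. The minimal polynomial is ∏(x - λ)^{k_λ} where k_λ is the size of the largest Jordan block at λ.

For λ = 3: rank(A - 3I) = 1, and the largest Jordan block has size 2 (the smallest k with rank((A - 3I)^k) = rank((A - 3I)^(k+1))).

So m_A(x) = (x - 3)^2.

m_A(x) = (x - 3)^2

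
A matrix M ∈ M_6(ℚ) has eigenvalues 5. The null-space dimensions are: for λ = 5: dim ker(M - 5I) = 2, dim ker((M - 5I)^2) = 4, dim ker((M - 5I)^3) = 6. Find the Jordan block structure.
λ = 5: successive nullity increments [2, 2, 2] count blocks of size ≥ k; block sizes are [3, 3].

Jordan blocks: (5, 3), (5, 3)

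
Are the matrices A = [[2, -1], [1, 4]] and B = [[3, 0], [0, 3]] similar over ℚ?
No.

Both have characteristic polynomial (x - 3)^2, but the minimal polynomial of A is (x - 3)^2 while the minimal polynomial of B is x - 3. The minimal polynomial is a similarity invariant, so A and B are not similar.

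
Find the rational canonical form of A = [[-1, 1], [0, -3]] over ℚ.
The invariant factors of A (the non-unit diagonal entries of the Smith normal form of xI - A over ℚ[x]) are (x + 1)(x + 3), each dividing the next. The characteristic polynomial is their product, (x + 1)(x + 3).

The rational canonical form is the block-diagonal matrix of companion matrices C(f_i):
R = [[0, -3], [1, -4]].

R = [[0, -3], [1, -4]]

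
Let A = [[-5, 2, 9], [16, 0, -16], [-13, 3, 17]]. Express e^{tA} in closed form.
A has Jordan form J = [[4, 1, 0], [0, 4, 1], [0, 0, 4]] with A = PJP^{-1}, so e^{tA} = P e^{tJ} P^{-1}.

For a Jordan block J_k(λ), e^{tJ_k(λ)} = e^{λt} · (I + tN + t^2 N^2/2! + ... + t^{k-1} N^{k-1}/(k-1)!) where N is the nilpotent superdiagonal part.

Assembling the blocks and conjugating back gives the entries of e^{tA} as shown above.

e^{tA} = [[(-2*t^2 - 9*t + 1)*e^{4*t}, t*(t + 4)*e^{4*t}/2, t*(2*t + 9)*e^{4*t}], [16*t*e^{4*t}, (1 - 4*t)*e^{4*t}, -16*t*e^{4*t}], [t*(-2*t - 13)*e^{4*t}, t*(t + 6)*e^{4*t}/2, (2*t^2 + 13*t + 1)*e^{4*t}]]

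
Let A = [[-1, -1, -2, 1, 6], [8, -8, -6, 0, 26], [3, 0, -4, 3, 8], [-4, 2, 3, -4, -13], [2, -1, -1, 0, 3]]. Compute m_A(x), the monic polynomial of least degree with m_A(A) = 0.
m_A(x) = (x + 2)^3(x + 4)^2

The characteristic polynomial factors as (x + 2)^3(x + 4)^2. The minimal polynomial is ∏(x - λ)^{k_λ} where k_λ is the size of the largest Jordan block at λ.

For λ = -4: rank(A + 4I) = 4, and the largest Jordan block has size 2 (the smallest k with rank((A + 4I)^k) = rank((A + 4I)^(k+1))).
For λ = -2: rank(A + 2I) = 4, and the largest Jordan block has size 3 (the smallest k with rank((A + 2I)^k) = rank((A + 2I)^(k+1))).

So m_A(x) = (x + 2)^3(x + 4)^2.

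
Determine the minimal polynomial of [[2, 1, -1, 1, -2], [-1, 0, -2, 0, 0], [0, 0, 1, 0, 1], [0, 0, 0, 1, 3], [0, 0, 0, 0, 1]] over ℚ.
The characteristic polynomial factors as (x - 1)^5. The minimal polynomial is ∏(x - λ)^{k_λ} where k_λ is the size of the largest Jordan block at λ.

For λ = 1: rank(A - I) = 3, and the largest Jordan block has size 3 (the smallest k with rank((A - I)^k) = rank((A - I)^(k+1))).

So m_A(x) = (x - 1)^3.

m_A(x) = (x - 1)^3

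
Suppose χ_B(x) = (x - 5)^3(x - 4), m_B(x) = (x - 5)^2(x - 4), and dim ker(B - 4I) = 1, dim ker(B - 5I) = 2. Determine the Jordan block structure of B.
λ = 4: algebraic multiplicity 1 (exponent in χ_B), largest block size 1 (exponent in m_B), 1 block (geometric multiplicity). This forces block sizes [1].
λ = 5: algebraic multiplicity 3 (exponent in χ_B), largest block size 2 (exponent in m_B), 2 blocks (geometric multiplicity). These force block sizes [2, 1].

Jordan blocks: (4, 1), (5, 2), (5, 1)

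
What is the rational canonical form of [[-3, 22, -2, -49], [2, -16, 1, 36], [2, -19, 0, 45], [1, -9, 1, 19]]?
R = [[0, 0, 0, 3], [1, 0, 0, 8], [0, 1, 0, 6], [0, 0, 1, 0]]

The invariant factors of A (the non-unit diagonal entries of the Smith normal form of xI - A over ℚ[x]) are (x - 3)(x + 1)^3, each dividing the next. The characteristic polynomial is their product, (x - 3)(x + 1)^3.

The rational canonical form is the block-diagonal matrix of companion matrices C(f_i):
R = [[0, 0, 0, 3], [1, 0, 0, 8], [0, 1, 0, 6], [0, 0, 1, 0]].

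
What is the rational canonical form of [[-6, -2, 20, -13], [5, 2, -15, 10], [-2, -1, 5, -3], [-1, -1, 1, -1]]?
The invariant factors of A (the non-unit diagonal entries of the Smith normal form of xI - A over ℚ[x]) are (x^2 + 1)^2, each dividing the next. The characteristic polynomial is their product, (x^2 + 1)^2.

The rational canonical form is the block-diagonal matrix of companion matrices C(f_i):
R = [[0, 0, 0, -1], [1, 0, 0, 0], [0, 1, 0, -2], [0, 0, 1, 0]].

Note the characteristic polynomial does not split into linear factors over ℚ, so A has no Jordan form over ℚ; the rational canonical form exists over any field.

R = [[0, 0, 0, -1], [1, 0, 0, 0], [0, 1, 0, -2], [0, 0, 1, 0]]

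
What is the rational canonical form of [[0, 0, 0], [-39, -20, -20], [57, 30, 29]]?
R = [[0, 0, 0], [1, 0, -20], [0, 1, 9]]

The invariant factors of A (the non-unit diagonal entries of the Smith normal form of xI - A over ℚ[x]) are x(x - 5)(x - 4), each dividing the next. The characteristic polynomial is their product, x(x - 5)(x - 4).

The rational canonical form is the block-diagonal matrix of companion matrices C(f_i):
R = [[0, 0, 0], [1, 0, -20], [0, 1, 9]].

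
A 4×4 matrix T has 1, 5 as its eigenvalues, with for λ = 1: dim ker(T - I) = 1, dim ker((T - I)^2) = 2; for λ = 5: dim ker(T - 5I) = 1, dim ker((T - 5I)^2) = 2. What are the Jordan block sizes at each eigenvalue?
Jordan blocks: (1, 2), (5, 2)

λ = 1: successive nullity increments [1, 1] count blocks of size ≥ k; block sizes are [2].
λ = 5: successive nullity increments [1, 1] count blocks of size ≥ k; block sizes are [2].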